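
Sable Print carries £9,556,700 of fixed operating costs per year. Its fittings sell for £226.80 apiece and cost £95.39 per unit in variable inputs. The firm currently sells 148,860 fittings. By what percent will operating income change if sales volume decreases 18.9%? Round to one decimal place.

Total contribution margin = 148,860 × £131.41 = £19,561,692.60.
EBIT = £19,561,692.60 − £9,556,700 = £10,004,992.60.
DOL = contribution ÷ EBIT = £19,561,692.60 ÷ £10,004,992.60 = 1.9552.
%ΔEBIT = DOL × %ΔSales = 1.9552 × -18.9% = -37.0%.

-37.0%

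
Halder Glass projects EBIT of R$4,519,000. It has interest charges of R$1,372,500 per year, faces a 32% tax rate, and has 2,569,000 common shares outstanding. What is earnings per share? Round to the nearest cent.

R$0.83

Pre-tax income = R$4,519,000 − R$1,372,500.00 = R$3,146,500.00.
Net income = R$3,146,500.00 × (1 − 0.32) = R$2,139,620.00.
EPS = R$2,139,620.00 ÷ 2,569,000 = R$0.83.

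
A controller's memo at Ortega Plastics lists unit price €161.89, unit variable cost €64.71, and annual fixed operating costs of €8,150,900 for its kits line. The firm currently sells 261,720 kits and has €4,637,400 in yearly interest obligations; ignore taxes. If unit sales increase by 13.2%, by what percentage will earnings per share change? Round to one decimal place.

+26.5%

At 261,720 units, contribution = 261,720 × €97.18 = €25,433,949.60.
EBIT = €25,433,949.60 − €8,150,900 = €17,283,049.60.
After interest of €4,637,400.00, pre-tax earnings = €12,645,649.60.
DCL = total CM / (EBIT − I) = €25,433,949.60 / €12,645,649.60 = 2.0113.
EPS therefore changes by 2.0113 × (+13.2%) = +26.5%.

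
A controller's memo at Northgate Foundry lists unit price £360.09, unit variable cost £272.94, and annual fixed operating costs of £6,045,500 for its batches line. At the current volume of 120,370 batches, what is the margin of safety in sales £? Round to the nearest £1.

Contribution margin per unit = £360.09 − £272.94 = £87.15. Break-even units = £6,045,500 ÷ £87.15 = 69,368.90; break-even revenue = 69,368.90 × £360.09 = £24,979,048.71.
Current sales = 120,370 × £360.09 = £43,344,033.30.
Margin of safety = £43,344,033.30 − £24,979,048.71 = £18,364,985.

£18,364,985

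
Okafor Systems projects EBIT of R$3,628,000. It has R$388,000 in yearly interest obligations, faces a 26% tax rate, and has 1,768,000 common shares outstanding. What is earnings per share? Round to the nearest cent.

R$1.36

Pre-tax income = R$3,628,000 − R$388,000.00 = R$3,240,000.00.
Net income = R$3,240,000.00 × (1 − 0.26) = R$2,397,600.00.
Per share: R$2,397,600.00 / 1,768,000 shares = R$1.36.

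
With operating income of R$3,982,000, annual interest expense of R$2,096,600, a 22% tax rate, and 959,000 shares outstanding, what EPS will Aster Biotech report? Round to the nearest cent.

R$1.53

Interest = R$2,096,600.00, so EBT = R$3,982,000 − R$2,096,600.00 = R$1,885,400.00.
Net income = R$1,885,400.00 × (1 − 0.22) = R$1,470,612.00.
Per share: R$1,470,612.00 / 959,000 shares = R$1.53.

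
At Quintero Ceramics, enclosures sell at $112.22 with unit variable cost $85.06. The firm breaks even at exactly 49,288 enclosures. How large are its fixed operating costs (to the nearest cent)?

Each unit contributes $112.22 − $85.06 = $27.16.
Since BE = FC / CM, FC = 49,288 × $27.16 = $1,338,662.08.

$1,338,662.08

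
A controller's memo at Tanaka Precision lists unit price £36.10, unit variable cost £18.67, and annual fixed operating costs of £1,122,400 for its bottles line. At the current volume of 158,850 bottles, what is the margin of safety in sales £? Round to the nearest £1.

£3,409,836

Contribution margin per unit = £36.10 − £18.67 = £17.43. Break-even units = £1,122,400 ÷ £17.43 = 64,394.72; break-even revenue = 64,394.72 × £36.10 = £2,324,649.45.
Actual sales revenue = 158,850 × £36.10 = £5,734,485.00.
Margin of safety = £5,734,485.00 − £2,324,649.45 = £3,409,836.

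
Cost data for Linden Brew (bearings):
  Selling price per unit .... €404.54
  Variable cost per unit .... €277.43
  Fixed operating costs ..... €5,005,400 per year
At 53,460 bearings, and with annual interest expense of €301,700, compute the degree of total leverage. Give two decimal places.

4.57

At 53,460 units, contribution = 53,460 × €127.11 = €6,795,300.60.
EBIT = €6,795,300.60 − €5,005,400 = €1,789,900.60. Interest = €301,700.00.
DOL = €6,795,300.60 ÷ €1,789,900.60 = 3.7965; DFL = €1,789,900.60 ÷ €1,488,200.60 = 1.2027.
Combined leverage = 3.7965 × 1.2027 = 4.5661.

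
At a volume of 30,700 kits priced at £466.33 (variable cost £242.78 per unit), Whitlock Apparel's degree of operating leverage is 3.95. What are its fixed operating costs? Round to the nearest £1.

Contribution at this volume is 30,700 × £223.55 = £6,862,985.00.
Since DOL = CM ÷ EBIT, EBIT = £6,862,985.00 ÷ 3.95 = £1,737,464.56.
And FC = contribution − EBIT = £6,862,985.00 − £1,737,464.56 = £5,125,520.

£5,125,520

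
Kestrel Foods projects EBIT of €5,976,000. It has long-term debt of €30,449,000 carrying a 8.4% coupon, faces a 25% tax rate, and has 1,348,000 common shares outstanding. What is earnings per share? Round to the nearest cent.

€1.90

Interest = €2,557,716.00, so EBT = €5,976,000 − €2,557,716.00 = €3,418,284.00.
After tax at 25%: net income = €3,418,284.00 × 0.75 = €2,563,713.00.
EPS = €2,563,713.00 ÷ 1,348,000 = €1.90.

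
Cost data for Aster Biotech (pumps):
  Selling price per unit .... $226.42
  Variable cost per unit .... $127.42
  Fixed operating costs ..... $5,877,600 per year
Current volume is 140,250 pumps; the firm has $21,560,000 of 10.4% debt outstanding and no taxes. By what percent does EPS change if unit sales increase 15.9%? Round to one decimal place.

+38.3%

At 140,250 units, contribution = 140,250 × $99.00 = $13,884,750.00.
Operating income = contribution − fixed costs = $13,884,750.00 − $5,877,600 = $8,007,150.00.
Interest = $2,242,240.00, so EBIT − I = $5,764,910.00.
DCL = total CM / (EBIT − I) = $13,884,750.00 / $5,764,910.00 = 2.4085.
%ΔEPS = DCL × %ΔSales = 2.4085 × +15.9% = +38.3%.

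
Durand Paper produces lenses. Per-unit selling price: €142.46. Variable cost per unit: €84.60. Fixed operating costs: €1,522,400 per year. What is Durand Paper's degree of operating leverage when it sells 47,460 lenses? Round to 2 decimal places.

At 47,460 units, contribution = 47,460 × €57.86 = €2,746,035.60.
Operating income = contribution − fixed costs = €2,746,035.60 − €1,522,400 = €1,223,635.60.
So DOL = total CM / EBIT = €2,746,035.60 / €1,223,635.60 = 2.2442.

2.24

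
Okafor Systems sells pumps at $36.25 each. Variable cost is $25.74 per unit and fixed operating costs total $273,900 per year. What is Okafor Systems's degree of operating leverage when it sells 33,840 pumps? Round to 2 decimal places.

4.35

Contribution at this volume is 33,840 × $10.51 = $355,658.40.
EBIT = $355,658.40 − $273,900 = $81,758.40.
So DOL = total CM / EBIT = $355,658.40 / $81,758.40 = 4.3501.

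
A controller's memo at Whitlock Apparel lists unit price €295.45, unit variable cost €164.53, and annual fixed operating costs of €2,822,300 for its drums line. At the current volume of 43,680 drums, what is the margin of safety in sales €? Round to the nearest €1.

€6,536,110

Each unit contributes €295.45 − €164.53 = €130.92. Break-even units = €2,822,300 ÷ €130.92 = 21,557.44; break-even revenue = 21,557.44 × €295.45 = €6,369,145.55.
Actual sales revenue = 43,680 × €295.45 = €12,905,256.00.
Margin of safety = €12,905,256.00 − €6,369,145.55 = €6,536,110.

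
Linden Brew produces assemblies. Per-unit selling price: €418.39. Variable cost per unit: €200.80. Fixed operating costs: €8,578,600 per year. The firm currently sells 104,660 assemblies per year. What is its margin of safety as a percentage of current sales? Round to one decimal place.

62.3%

Contribution margin per unit = €418.39 − €200.80 = €217.59. Break-even units = €8,578,600 ÷ €217.59 = 39,425.53; break-even revenue = 39,425.53 × €418.39 = €16,495,245.43.
Current sales = 104,660 × €418.39 = €43,788,697.40.
Margin of safety = (€43,788,697.40 − €16,495,245.43) ÷ €43,788,697.40 = 62.3%.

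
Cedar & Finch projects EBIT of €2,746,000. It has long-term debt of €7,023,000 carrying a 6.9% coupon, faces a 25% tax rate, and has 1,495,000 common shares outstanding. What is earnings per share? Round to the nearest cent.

Interest = €484,587.00, so EBT = €2,746,000 − €484,587.00 = €2,261,413.00.
Net income = €2,261,413.00 × (1 − 0.25) = €1,696,059.75.
Per share: €1,696,059.75 / 1,495,000 shares = €1.13.

€1.13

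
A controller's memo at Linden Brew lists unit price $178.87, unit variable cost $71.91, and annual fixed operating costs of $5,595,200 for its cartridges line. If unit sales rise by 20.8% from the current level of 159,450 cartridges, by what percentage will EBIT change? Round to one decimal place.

Total contribution margin = 159,450 × $106.96 = $17,054,772.00.
Operating income = contribution − fixed costs = $17,054,772.00 − $5,595,200 = $11,459,572.00.
Degree of operating leverage = $17,054,772.00 / $11,459,572.00 = 1.4883.
Operating income changes by 1.4883 × +20.8% = +31.0%.

+31.0%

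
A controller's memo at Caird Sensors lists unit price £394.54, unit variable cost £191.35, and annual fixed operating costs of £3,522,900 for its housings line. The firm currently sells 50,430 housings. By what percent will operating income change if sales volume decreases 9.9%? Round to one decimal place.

At 50,430 units, contribution = 50,430 × £203.19 = £10,246,871.70.
Subtracting fixed costs: EBIT = £10,246,871.70 − £3,522,900 = £6,723,971.70.
Degree of operating leverage = £10,246,871.70 / £6,723,971.70 = 1.5239.
So EBIT moves 1.5239 × (-9.9%) = -15.1%.

-15.1%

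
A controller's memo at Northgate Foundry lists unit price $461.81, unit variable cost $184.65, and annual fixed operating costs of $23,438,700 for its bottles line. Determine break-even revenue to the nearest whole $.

CM per unit = $461.81 − $184.65 = $277.16; CM ratio = $277.16 / $461.81 = 0.6002.
Break-even sales = FC ÷ CM ratio = $23,438,700 × $461.81 / $277.16 = $39,054,070.

$39,054,070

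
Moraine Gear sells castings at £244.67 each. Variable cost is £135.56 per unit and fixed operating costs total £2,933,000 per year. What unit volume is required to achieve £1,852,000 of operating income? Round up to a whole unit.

Unit CM = price − variable cost = £244.67 − £135.56 = £109.11.
Required volume = (fixed costs + target profit) ÷ CM = (£2,933,000 + £1,852,000) ÷ £109.11 = 43,854.83, so 43,855 castings.

43,855 castings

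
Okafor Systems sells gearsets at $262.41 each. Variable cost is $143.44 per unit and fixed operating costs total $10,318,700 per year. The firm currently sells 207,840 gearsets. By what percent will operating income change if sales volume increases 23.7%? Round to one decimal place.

At 207,840 units, contribution = 207,840 × $118.97 = $24,726,724.80.
Subtracting fixed costs: EBIT = $24,726,724.80 − $10,318,700 = $14,408,024.80.
DOL = contribution ÷ EBIT = $24,726,724.80 ÷ $14,408,024.80 = 1.7162.
So EBIT moves 1.7162 × (+23.7%) = +40.7%.

+40.7%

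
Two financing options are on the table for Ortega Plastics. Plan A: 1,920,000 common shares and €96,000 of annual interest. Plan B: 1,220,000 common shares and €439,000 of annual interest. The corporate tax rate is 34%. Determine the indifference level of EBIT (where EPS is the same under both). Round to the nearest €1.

Set EPS_A = EPS_B: (EBIT − €96,000)(1 − 0.34) ÷ 1,920,000 = (EBIT − €439,000)(1 − 0.34) ÷ 1,220,000.
Cancelling (1 − t) and cross-multiplying: 1,220,000·(EBIT − 96,000) = 1,920,000·(EBIT − 439,000).
EBIT × (1,920,000 − 1,220,000) = 439,000 × 1,920,000 − 96,000 × 1,220,000 = 725,760,000,000, so EBIT = 725,760,000,000 ÷ 700,000 = 1,036,800.00.

€1,036,800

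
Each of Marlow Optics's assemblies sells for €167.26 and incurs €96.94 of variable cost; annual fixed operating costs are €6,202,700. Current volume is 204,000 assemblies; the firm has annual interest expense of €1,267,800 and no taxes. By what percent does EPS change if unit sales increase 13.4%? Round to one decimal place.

Total contribution margin = 204,000 × €70.32 = €14,345,280.00.
Operating income = contribution − fixed costs = €14,345,280.00 − €6,202,700 = €8,142,580.00.
Interest = €1,267,800.00, so EBIT − I = €6,874,780.00.
DCL = total CM / (EBIT − I) = €14,345,280.00 / €6,874,780.00 = 2.0867.
EPS therefore changes by 2.0867 × (+13.4%) = +28.0%.

+28.0%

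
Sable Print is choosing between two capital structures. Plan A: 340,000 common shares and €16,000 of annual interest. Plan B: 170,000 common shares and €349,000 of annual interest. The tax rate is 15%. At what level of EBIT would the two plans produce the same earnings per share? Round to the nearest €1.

Set EPS_A = EPS_B: (EBIT − €16,000)(1 − 0.15) ÷ 340,000 = (EBIT − €349,000)(1 − 0.15) ÷ 170,000.
The (1 − t) factor cancels: (EBIT − 16,000) × 170,000 = (EBIT − 349,000) × 340,000.
EBIT × (340,000 − 170,000) = 349,000 × 340,000 − 16,000 × 170,000 = 115,940,000,000, so EBIT = 115,940,000,000 ÷ 170,000 = 682,000.00.

€682,000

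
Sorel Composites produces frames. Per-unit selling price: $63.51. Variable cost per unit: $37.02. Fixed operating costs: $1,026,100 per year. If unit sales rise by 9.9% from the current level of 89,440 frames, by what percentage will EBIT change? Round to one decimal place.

Contribution at this volume is 89,440 × $26.49 = $2,369,265.60.
EBIT = $2,369,265.60 − $1,026,100 = $1,343,165.60.
DOL = contribution ÷ EBIT = $2,369,265.60 ÷ $1,343,165.60 = 1.7639.
%ΔEBIT = DOL × %ΔSales = 1.7639 × +9.9% = +17.5%.

+17.5%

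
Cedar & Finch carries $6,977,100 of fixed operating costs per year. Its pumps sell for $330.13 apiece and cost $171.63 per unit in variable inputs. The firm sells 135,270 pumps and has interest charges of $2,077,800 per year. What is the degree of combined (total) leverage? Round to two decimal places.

Total contribution margin = 135,270 × $158.50 = $21,440,295.00.
Operating income = contribution − fixed costs = $21,440,295.00 − $6,977,100 = $14,463,195.00. Interest = $2,077,800.00.
DOL = $21,440,295.00 ÷ $14,463,195.00 = 1.4824; DFL = $14,463,195.00 ÷ $12,385,395.00 = 1.1678.
Combined leverage = 1.4824 × 1.1678 = 1.7311.

1.73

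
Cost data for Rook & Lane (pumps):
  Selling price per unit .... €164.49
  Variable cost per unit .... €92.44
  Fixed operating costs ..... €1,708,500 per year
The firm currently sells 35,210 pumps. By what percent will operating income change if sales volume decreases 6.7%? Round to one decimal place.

-20.5%

Total contribution margin = 35,210 × €72.05 = €2,536,880.50.
Operating income = contribution − fixed costs = €2,536,880.50 − €1,708,500 = €828,380.50.
Degree of operating leverage = €2,536,880.50 / €828,380.50 = 3.0625.
Operating income changes by 3.0625 × -6.7% = -20.5%.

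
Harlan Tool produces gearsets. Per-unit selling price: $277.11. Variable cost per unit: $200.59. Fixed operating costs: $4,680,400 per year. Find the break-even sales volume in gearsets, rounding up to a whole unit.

Each unit contributes $277.11 − $200.59 = $76.52.
Break-even volume = fixed costs ÷ CM per unit = $4,680,400 ÷ $76.52 = 61,165.71, so 61,166 gearsets.

61,166 gearsets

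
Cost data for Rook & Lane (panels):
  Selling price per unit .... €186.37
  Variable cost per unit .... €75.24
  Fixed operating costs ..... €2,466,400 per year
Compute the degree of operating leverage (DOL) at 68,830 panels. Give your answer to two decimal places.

Total contribution margin = 68,830 × €111.13 = €7,649,077.90.
Subtracting fixed costs: EBIT = €7,649,077.90 − €2,466,400 = €5,182,677.90.
Degree of operating leverage = €7,649,077.90 / €5,182,677.90 = 1.4759.

1.48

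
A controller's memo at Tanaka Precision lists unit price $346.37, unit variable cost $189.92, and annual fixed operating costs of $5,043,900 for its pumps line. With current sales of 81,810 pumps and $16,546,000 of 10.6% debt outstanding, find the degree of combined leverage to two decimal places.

2.13

Total contribution margin = 81,810 × $156.45 = $12,799,174.50.
Operating income = contribution − fixed costs = $12,799,174.50 − $5,043,900 = $7,755,274.50. Interest = $1,753,876.00.
DOL = $12,799,174.50 ÷ $7,755,274.50 = 1.6504; DFL = $7,755,274.50 ÷ $6,001,398.50 = 1.2922.
DCL = DOL × DFL = 1.6504 × 1.2922 = 2.1326.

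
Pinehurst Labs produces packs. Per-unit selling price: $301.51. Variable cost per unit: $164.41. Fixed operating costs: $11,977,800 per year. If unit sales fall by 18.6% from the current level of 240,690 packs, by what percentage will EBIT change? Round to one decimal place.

At 240,690 units, contribution = 240,690 × $137.10 = $32,998,599.00.
EBIT = $32,998,599.00 − $11,977,800 = $21,020,799.00.
DOL = contribution ÷ EBIT = $32,998,599.00 ÷ $21,020,799.00 = 1.5698.
Operating income changes by 1.5698 × -18.6% = -29.2%.

-29.2%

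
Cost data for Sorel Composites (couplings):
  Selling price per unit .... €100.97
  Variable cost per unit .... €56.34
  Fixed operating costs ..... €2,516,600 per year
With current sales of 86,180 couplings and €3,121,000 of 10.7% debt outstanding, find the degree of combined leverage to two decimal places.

Contribution at this volume is 86,180 × €44.63 = €3,846,213.40.
Subtracting fixed costs: EBIT = €3,846,213.40 − €2,516,600 = €1,329,613.40. Interest = €333,947.00.
DOL = €3,846,213.40 ÷ €1,329,613.40 = 2.8927; DFL = €1,329,613.40 ÷ €995,666.40 = 1.3354.
Combined leverage = 2.8927 × 1.3354 = 3.8629.

3.86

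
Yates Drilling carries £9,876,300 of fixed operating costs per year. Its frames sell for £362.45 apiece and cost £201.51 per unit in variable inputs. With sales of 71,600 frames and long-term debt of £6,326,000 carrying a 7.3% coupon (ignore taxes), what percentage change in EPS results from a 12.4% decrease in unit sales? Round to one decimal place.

-120.6%

Total contribution margin = 71,600 × £160.94 = £11,523,304.00.
EBIT = £11,523,304.00 − £9,876,300 = £1,647,004.00.
Interest = £461,798.00, so EBIT − I = £1,185,206.00.
DCL = total CM / (EBIT − I) = £11,523,304.00 / £1,185,206.00 = 9.7226.
%ΔEPS = DCL × %ΔSales = 9.7226 × -12.4% = -120.6%.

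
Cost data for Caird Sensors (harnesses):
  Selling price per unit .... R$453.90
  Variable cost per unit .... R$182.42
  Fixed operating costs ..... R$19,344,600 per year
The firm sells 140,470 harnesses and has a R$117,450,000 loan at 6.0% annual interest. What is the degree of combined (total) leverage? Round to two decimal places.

Contribution at this volume is 140,470 × R$271.48 = R$38,134,795.60.
Subtracting fixed costs: EBIT = R$38,134,795.60 − R$19,344,600 = R$18,790,195.60. Interest = R$7,047,000.00.
DOL = R$38,134,795.60 ÷ R$18,790,195.60 = 2.0295; DFL = R$18,790,195.60 ÷ R$11,743,195.60 = 1.6001.
DCL = DOL × DFL = 2.0295 × 1.6001 = 3.2474.

3.25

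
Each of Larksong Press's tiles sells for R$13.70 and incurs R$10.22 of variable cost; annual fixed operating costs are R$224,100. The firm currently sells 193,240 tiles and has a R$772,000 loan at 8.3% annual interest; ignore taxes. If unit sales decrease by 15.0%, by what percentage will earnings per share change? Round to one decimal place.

At 193,240 units, contribution = 193,240 × R$3.48 = R$672,475.20.
EBIT = R$672,475.20 − R$224,100 = R$448,375.20.
After interest of R$64,076.00, pre-tax earnings = R$384,299.20.
Degree of combined leverage = contribution ÷ (EBIT − I) = R$672,475.20 ÷ R$384,299.20 = 1.7499.
EPS therefore changes by 1.7499 × (-15.0%) = -26.2%.

-26.2%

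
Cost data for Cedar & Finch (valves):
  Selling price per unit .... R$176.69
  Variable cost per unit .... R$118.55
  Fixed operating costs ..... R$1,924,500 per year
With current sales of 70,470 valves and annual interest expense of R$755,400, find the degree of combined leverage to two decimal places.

Total contribution margin = 70,470 × R$58.14 = R$4,097,125.80.
Operating income = contribution − fixed costs = R$4,097,125.80 − R$1,924,500 = R$2,172,625.80. Interest = R$755,400.00.
DOL = R$4,097,125.80 ÷ R$2,172,625.80 = 1.8858; DFL = R$2,172,625.80 ÷ R$1,417,225.80 = 1.5330.
Combined leverage = 1.8858 × 1.5330 = 2.8909.

2.89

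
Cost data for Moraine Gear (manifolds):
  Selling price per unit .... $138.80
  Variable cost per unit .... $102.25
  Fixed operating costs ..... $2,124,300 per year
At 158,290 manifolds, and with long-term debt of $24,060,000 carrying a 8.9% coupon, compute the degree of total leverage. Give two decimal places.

3.81

Total contribution margin = 158,290 × $36.55 = $5,785,499.50.
Subtracting fixed costs: EBIT = $5,785,499.50 − $2,124,300 = $3,661,199.50. Interest = $2,141,340.00, so EBIT − I = $1,519,859.50.
DCL = contribution ÷ (EBIT − I) = $5,785,499.50 ÷ $1,519,859.50 = 3.8066.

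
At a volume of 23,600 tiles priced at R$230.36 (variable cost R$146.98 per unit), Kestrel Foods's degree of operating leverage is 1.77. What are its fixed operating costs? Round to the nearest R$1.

Total contribution margin = 23,600 × R$83.38 = R$1,967,768.00.
Since DOL = CM ÷ EBIT, EBIT = R$1,967,768.00 ÷ 1.77 = R$1,111,733.33.
And FC = contribution − EBIT = R$1,967,768.00 − R$1,111,733.33 = R$856,035.

R$856,035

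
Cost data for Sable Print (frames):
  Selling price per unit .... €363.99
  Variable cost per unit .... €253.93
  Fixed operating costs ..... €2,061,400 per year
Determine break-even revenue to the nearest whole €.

CM per unit = €363.99 − €253.93 = €110.06; CM ratio = €110.06 / €363.99 = 0.3024.
Break-even revenue = fixed costs × price ÷ CM = €2,061,400 × €363.99 ÷ €110.06 = €6,817,454.

€6,817,454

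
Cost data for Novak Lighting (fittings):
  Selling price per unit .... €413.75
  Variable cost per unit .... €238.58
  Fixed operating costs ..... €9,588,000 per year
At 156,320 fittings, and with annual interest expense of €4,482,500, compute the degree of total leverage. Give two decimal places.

Total contribution margin = 156,320 × €175.17 = €27,382,574.40.
Subtracting fixed costs: EBIT = €27,382,574.40 − €9,588,000 = €17,794,574.40. Interest = €4,482,500.00, so EBIT − I = €13,312,074.40.
Degree of total leverage = total CM / (EBIT − interest) = €27,382,574.40 / €13,312,074.40 = 2.0570.

2.06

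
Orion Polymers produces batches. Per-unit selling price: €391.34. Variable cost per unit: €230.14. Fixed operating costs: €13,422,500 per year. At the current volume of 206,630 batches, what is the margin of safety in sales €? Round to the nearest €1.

€48,277,217

Unit CM = price − variable cost = €391.34 − €230.14 = €161.20. Break-even units = €13,422,500 ÷ €161.20 = 83,266.13; break-even revenue = 83,266.13 × €391.34 = €32,585,366.94.
Actual sales revenue = 206,630 × €391.34 = €80,862,584.20.
Margin of safety = €80,862,584.20 − €32,585,366.94 = €48,277,217.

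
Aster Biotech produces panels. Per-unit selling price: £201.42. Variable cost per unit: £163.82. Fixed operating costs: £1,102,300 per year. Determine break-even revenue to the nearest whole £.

£5,904,927

Contribution margin per unit = £201.42 − £163.82 = £37.60, a CM ratio of £37.60 ÷ £201.42 = 0.1867.
Break-even sales = FC ÷ CM ratio = £1,102,300 × £201.42 / £37.60 = £5,904,927.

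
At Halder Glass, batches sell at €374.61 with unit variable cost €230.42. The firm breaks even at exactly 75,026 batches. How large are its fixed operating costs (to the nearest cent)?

Unit CM = price − variable cost = €374.61 − €230.42 = €144.19.
Fixed costs = break-even units × CM = 75,026 × €144.19 = €10,817,998.94.

€10,817,998.94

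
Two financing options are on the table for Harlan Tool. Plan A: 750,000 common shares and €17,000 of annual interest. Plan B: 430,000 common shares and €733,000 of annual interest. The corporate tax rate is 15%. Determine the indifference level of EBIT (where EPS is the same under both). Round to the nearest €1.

€1,695,125

At indifference, (EBIT − 17,000)(1 − t)/750,000 = (EBIT − 733,000)(1 − t)/430,000.
Cancelling (1 − t) and cross-multiplying: 430,000·(EBIT − 17,000) = 750,000·(EBIT − 733,000).
EBIT × (750,000 − 430,000) = 733,000 × 750,000 − 17,000 × 430,000 = 542,440,000,000, so EBIT = 542,440,000,000 ÷ 320,000 = 1,695,125.00.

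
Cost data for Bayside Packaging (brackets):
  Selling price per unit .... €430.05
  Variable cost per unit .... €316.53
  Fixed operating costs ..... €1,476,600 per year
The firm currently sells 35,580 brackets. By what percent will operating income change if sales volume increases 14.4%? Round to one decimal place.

At 35,580 units, contribution = 35,580 × €113.52 = €4,039,041.60.
Operating income = contribution − fixed costs = €4,039,041.60 − €1,476,600 = €2,562,441.60.
Degree of operating leverage = €4,039,041.60 / €2,562,441.60 = 1.5762.
%ΔEBIT = DOL × %ΔSales = 1.5762 × +14.4% = +22.7%.

+22.7%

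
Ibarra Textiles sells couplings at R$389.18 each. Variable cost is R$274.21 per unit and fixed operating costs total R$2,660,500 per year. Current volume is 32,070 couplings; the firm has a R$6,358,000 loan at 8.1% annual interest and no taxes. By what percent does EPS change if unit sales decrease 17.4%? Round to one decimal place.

Contribution at this volume is 32,070 × R$114.97 = R$3,687,087.90.
Subtracting fixed costs: EBIT = R$3,687,087.90 − R$2,660,500 = R$1,026,587.90.
Interest = R$514,998.00, so EBIT − I = R$511,589.90.
Degree of combined leverage = contribution ÷ (EBIT − I) = R$3,687,087.90 ÷ R$511,589.90 = 7.2071.
%ΔEPS = DCL × %ΔSales = 7.2071 × -17.4% = -125.4%.

-125.4%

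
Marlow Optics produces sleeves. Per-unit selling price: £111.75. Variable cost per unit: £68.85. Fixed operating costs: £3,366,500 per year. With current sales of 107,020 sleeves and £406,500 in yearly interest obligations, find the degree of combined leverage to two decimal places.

At 107,020 units, contribution = 107,020 × £42.90 = £4,591,158.00.
EBIT = £4,591,158.00 − £3,366,500 = £1,224,658.00. Interest = £406,500.00.
DOL = £4,591,158.00 ÷ £1,224,658.00 = 3.7489; DFL = £1,224,658.00 ÷ £818,158.00 = 1.4968.
Combined leverage = 3.7489 × 1.4968 = 5.6114.

5.61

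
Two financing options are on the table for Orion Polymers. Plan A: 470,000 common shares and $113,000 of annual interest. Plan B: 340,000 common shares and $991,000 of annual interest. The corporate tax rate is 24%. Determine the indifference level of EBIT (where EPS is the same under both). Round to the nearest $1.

Set EPS_A = EPS_B: (EBIT − $113,000)(1 − 0.24) ÷ 470,000 = (EBIT − $991,000)(1 − 0.24) ÷ 340,000.
Cancelling (1 − t) and cross-multiplying: 340,000·(EBIT − 113,000) = 470,000·(EBIT − 991,000).
Solving, EBIT = (991,000·470,000 − 113,000·340,000) / (470,000 − 340,000) = 427,350,000,000 / 130,000 = 3,287,307.69.

$3,287,308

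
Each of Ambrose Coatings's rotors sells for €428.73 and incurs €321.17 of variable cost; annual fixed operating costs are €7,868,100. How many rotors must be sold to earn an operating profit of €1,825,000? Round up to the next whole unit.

90,119 rotors

Unit CM = price − variable cost = €428.73 − €321.17 = €107.56.
Units = (FC + target) / CM = (€7,868,100 + €1,825,000) / €107.56 = 90,118.07, so 90,119 rotors.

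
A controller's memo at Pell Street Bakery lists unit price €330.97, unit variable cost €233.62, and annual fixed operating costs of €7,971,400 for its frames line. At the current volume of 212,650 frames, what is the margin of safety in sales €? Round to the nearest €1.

Unit CM = price − variable cost = €330.97 − €233.62 = €97.35. Break-even units = €7,971,400 ÷ €97.35 = 81,883.92; break-even revenue = 81,883.92 × €330.97 = €27,101,122.32.
Current sales = 212,650 × €330.97 = €70,380,770.50.
Margin of safety = €70,380,770.50 − €27,101,122.32 = €43,279,648.

€43,279,648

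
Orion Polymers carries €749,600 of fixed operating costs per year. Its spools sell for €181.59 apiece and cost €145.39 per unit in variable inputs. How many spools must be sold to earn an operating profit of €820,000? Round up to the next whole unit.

Unit CM = price − variable cost = €181.59 − €145.39 = €36.20.
Required volume = (fixed costs + target profit) ÷ CM = (€749,600 + €820,000) ÷ €36.20 = 43,359.12, so 43,360 spools.

43,360 spools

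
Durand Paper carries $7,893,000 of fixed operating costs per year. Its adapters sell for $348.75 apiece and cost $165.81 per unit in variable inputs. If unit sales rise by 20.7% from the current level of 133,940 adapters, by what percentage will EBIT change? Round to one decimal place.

+30.5%

Total contribution margin = 133,940 × $182.94 = $24,502,983.60.
Operating income = contribution − fixed costs = $24,502,983.60 − $7,893,000 = $16,609,983.60.
Degree of operating leverage = $24,502,983.60 / $16,609,983.60 = 1.4752.
%ΔEBIT = DOL × %ΔSales = 1.4752 × +20.7% = +30.5%.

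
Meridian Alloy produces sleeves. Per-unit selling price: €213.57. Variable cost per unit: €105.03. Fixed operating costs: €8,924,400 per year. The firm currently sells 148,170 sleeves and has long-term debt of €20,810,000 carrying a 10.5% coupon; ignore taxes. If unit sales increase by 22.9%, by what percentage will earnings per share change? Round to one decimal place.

Total contribution margin = 148,170 × €108.54 = €16,082,371.80.
Subtracting fixed costs: EBIT = €16,082,371.80 − €8,924,400 = €7,157,971.80.
Interest = €2,185,050.00, so EBIT − I = €4,972,921.80.
DCL = total CM / (EBIT − I) = €16,082,371.80 / €4,972,921.80 = 3.2340.
EPS therefore changes by 3.2340 × (+22.9%) = +74.1%.

+74.1%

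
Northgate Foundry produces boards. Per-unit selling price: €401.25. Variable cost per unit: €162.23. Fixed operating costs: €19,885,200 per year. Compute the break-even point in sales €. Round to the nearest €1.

CM per unit = €401.25 − €162.23 = €239.02; CM ratio = €239.02 / €401.25 = 0.5957.
Break-even sales = FC ÷ CM ratio = €19,885,200 × €401.25 / €239.02 = €33,381,878.

€33,381,878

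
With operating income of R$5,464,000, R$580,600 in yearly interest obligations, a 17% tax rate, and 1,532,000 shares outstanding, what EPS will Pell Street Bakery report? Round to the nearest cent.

R$2.65

Interest = R$580,600.00, so EBT = R$5,464,000 − R$580,600.00 = R$4,883,400.00.
Net income = R$4,883,400.00 × (1 − 0.17) = R$4,053,222.00.
EPS = R$4,053,222.00 ÷ 1,532,000 = R$2.65.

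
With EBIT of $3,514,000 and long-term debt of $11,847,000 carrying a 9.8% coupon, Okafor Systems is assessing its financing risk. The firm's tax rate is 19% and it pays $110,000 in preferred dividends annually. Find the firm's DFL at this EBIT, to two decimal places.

1.58

Interest = $1,161,006.00.
Pre-tax preferred-dividend burden = $110,000 ÷ (1 − 0.19) = $135,802.47.
DFL = EBIT ÷ [EBIT − I − D_p/(1−t)] = $3,514,000 ÷ [$3,514,000 − $1,161,006.00 − $135,802.47] = $3,514,000 ÷ $2,217,191.53 = 1.5849.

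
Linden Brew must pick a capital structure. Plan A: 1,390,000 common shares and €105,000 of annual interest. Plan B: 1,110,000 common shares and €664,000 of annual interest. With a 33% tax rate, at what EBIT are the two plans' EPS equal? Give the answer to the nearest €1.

€2,880,036

Set EPS_A = EPS_B: (EBIT − €105,000)(1 − 0.33) ÷ 1,390,000 = (EBIT − €664,000)(1 − 0.33) ÷ 1,110,000.
The (1 − t) factor cancels: (EBIT − 105,000) × 1,110,000 = (EBIT − 664,000) × 1,390,000.
EBIT × (1,390,000 − 1,110,000) = 664,000 × 1,390,000 − 105,000 × 1,110,000 = 806,410,000,000, so EBIT = 806,410,000,000 ÷ 280,000 = 2,880,035.71.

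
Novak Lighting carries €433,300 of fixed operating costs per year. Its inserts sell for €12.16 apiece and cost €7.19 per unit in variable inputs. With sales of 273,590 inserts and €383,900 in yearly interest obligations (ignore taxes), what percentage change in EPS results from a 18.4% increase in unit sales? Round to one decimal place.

At 273,590 units, contribution = 273,590 × €4.97 = €1,359,742.30.
EBIT = €1,359,742.30 − €433,300 = €926,442.30.
After interest of €383,900.00, pre-tax earnings = €542,542.30.
DCL = total CM / (EBIT − I) = €1,359,742.30 / €542,542.30 = 2.5062.
%ΔEPS = DCL × %ΔSales = 2.5062 × +18.4% = +46.1%.

+46.1%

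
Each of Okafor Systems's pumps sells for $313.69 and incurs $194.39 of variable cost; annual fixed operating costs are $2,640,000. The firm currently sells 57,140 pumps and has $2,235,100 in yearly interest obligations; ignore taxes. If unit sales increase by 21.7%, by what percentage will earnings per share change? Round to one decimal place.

+76.2%

At 57,140 units, contribution = 57,140 × $119.30 = $6,816,802.00.
Subtracting fixed costs: EBIT = $6,816,802.00 − $2,640,000 = $4,176,802.00.
After interest of $2,235,100.00, pre-tax earnings = $1,941,702.00.
Degree of combined leverage = contribution ÷ (EBIT − I) = $6,816,802.00 ÷ $1,941,702.00 = 3.5107.
EPS therefore changes by 3.5107 × (+21.7%) = +76.2%.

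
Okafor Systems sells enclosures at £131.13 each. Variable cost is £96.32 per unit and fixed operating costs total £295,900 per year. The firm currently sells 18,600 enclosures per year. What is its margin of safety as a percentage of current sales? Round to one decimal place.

54.3%

Unit CM = price − variable cost = £131.13 − £96.32 = £34.81. Break-even units = £295,900 ÷ £34.81 = 8,500.43; break-even revenue = 8,500.43 × £131.13 = £1,114,661.51.
Current sales = 18,600 × £131.13 = £2,439,018.00.
Margin of safety = (£2,439,018.00 − £1,114,661.51) ÷ £2,439,018.00 = 54.3%.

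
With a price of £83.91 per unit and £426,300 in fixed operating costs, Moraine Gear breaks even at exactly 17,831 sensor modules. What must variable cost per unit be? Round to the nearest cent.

£60.00

Contribution per unit must be FC / Q = £426,300 / 17,831 = £23.9078.
Variable cost per unit = £83.91 − £23.9078 = £60.00.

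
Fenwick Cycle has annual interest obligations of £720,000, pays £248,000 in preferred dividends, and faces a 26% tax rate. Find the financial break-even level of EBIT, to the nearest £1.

£1,055,135

Preferred dividends are paid after tax, so their pre-tax equivalent is £248,000 ÷ (1 − 0.26) = £335,135.14.
Financial break-even EBIT = interest + D_p ÷ (1 − t) = £720,000 + £335,135.14 = £1,055,135.14.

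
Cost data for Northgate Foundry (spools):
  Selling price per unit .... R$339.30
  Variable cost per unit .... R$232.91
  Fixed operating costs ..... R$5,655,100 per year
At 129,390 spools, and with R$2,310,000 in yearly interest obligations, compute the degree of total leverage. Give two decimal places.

At 129,390 units, contribution = 129,390 × R$106.39 = R$13,765,802.10.
Subtracting fixed costs: EBIT = R$13,765,802.10 − R$5,655,100 = R$8,110,702.10. Interest = R$2,310,000.00.
DOL = R$13,765,802.10 ÷ R$8,110,702.10 = 1.6972; DFL = R$8,110,702.10 ÷ R$5,800,702.10 = 1.3982.
Combined leverage = 1.6972 × 1.3982 = 2.3730.

2.37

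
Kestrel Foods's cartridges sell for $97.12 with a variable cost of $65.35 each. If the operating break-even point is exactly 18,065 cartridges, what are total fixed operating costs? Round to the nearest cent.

Contribution margin per unit = $97.12 − $65.35 = $31.77.
Since BE = FC / CM, FC = 18,065 × $31.77 = $573,925.05.

$573,925.05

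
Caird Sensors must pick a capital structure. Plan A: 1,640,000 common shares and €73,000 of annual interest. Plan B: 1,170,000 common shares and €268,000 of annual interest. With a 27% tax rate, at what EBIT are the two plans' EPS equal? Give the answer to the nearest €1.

At indifference, (EBIT − 73,000)(1 − t)/1,640,000 = (EBIT − 268,000)(1 − t)/1,170,000.
Cancelling (1 − t) and cross-multiplying: 1,170,000·(EBIT − 73,000) = 1,640,000·(EBIT − 268,000).
EBIT × (1,640,000 − 1,170,000) = 268,000 × 1,640,000 − 73,000 × 1,170,000 = 354,110,000,000, so EBIT = 354,110,000,000 ÷ 470,000 = 753,425.53.

€753,426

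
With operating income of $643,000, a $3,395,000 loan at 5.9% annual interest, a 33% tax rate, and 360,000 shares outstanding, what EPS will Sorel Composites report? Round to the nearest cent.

$0.82

Pre-tax income = $643,000 − $200,305.00 = $442,695.00.
Net income = $442,695.00 × (1 − 0.33) = $296,605.65.
EPS = $296,605.65 ÷ 360,000 = $0.82.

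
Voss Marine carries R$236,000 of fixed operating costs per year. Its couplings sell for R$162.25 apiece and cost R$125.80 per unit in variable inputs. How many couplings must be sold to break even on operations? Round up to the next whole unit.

Contribution margin per unit = R$162.25 − R$125.80 = R$36.45.
Break-even volume = fixed costs ÷ CM per unit = R$236,000 ÷ R$36.45 = 6,474.62, so 6,475 couplings.

6,475 couplings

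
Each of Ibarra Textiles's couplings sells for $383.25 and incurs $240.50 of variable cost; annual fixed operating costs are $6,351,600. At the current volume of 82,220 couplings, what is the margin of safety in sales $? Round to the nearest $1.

Unit CM = price − variable cost = $383.25 − $240.50 = $142.75. Break-even units = $6,351,600 ÷ $142.75 = 44,494.57; break-even revenue = 44,494.57 × $383.25 = $17,052,544.31.
Current sales = 82,220 × $383.25 = $31,510,815.00.
Margin of safety = $31,510,815.00 − $17,052,544.31 = $14,458,271.

$14,458,271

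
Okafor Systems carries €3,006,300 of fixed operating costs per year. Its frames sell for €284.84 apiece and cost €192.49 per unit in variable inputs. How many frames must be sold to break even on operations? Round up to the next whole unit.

Each unit contributes €284.84 − €192.49 = €92.35.
Units to break even: €3,006,300 ÷ €92.35 = 32,553.33, rounded up to 32,554.

32,554 frames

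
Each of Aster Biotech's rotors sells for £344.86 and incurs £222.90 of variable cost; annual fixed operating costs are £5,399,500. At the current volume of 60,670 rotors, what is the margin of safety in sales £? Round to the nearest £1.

£5,654,769

Contribution margin per unit = £344.86 − £222.90 = £121.96. Break-even units = £5,399,500 ÷ £121.96 = 44,272.71; break-even revenue = 44,272.71 × £344.86 = £15,267,887.59.
Actual sales revenue = 60,670 × £344.86 = £20,922,656.20.
Margin of safety = £20,922,656.20 − £15,267,887.59 = £5,654,769.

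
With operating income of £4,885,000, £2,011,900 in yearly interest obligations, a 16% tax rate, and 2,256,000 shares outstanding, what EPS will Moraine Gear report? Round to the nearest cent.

Pre-tax income = £4,885,000 − £2,011,900.00 = £2,873,100.00.
Net income = £2,873,100.00 × (1 − 0.16) = £2,413,404.00.
Per share: £2,413,404.00 / 2,256,000 shares = £1.07.

£1.07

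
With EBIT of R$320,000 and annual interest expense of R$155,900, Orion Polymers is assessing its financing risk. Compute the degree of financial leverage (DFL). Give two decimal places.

Interest = R$155,900.00.
Degree of financial leverage = EBIT / (EBIT − interest) = R$320,000 / R$164,100.00 = 1.9500.

1.95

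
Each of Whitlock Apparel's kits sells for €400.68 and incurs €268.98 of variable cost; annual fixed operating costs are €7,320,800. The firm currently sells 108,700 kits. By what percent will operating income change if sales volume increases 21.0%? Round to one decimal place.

+43.0%

At 108,700 units, contribution = 108,700 × €131.70 = €14,315,790.00.
Subtracting fixed costs: EBIT = €14,315,790.00 − €7,320,800 = €6,994,990.00.
DOL = contribution ÷ EBIT = €14,315,790.00 ÷ €6,994,990.00 = 2.0466.
So EBIT moves 2.0466 × (+21.0%) = +43.0%.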